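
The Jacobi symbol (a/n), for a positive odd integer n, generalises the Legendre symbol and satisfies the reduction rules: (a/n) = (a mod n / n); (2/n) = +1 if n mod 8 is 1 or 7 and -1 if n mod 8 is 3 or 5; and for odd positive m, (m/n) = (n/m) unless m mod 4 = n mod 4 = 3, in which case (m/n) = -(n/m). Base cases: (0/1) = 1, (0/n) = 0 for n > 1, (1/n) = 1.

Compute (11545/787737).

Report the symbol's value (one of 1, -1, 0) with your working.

flip (11545/787737) -> (787737/11545): both odd, 11545 mod 4 = 1, 787737 mod 4 = 1, so the flip contributes +1; sign now +1
(787737/11545): 787737 mod 11545 = 2677, so (787737/11545) = (2677/11545)
flip (2677/11545) -> (11545/2677): both odd, 2677 mod 4 = 1, 11545 mod 4 = 1, so the flip contributes +1; sign now +1
(11545/2677): 11545 mod 2677 = 837, so (11545/2677) = (837/2677)
flip (837/2677) -> (2677/837): both odd, 837 mod 4 = 1, 2677 mod 4 = 1, so the flip contributes +1; sign now +1
(2677/837): 2677 mod 837 = 166, so (2677/837) = (166/837)
factor out 2^1: 166 = 2^1·83; with 837 mod 8 = 5, (2/837) = -1; sign now -1; continue with (83/837)
flip (83/837) -> (837/83): both odd, 83 mod 4 = 3, 837 mod 4 = 1, so the flip contributes +1; sign now -1
(837/83): 837 mod 83 = 7, so (837/83) = (7/83)
flip (7/83) -> (83/7): both odd, 7 mod 4 = 3, 83 mod 4 = 3, so the flip contributes -1; sign now +1
(83/7): 83 mod 7 = 6, so (83/7) = (6/7)
factor out 2^1: 6 = 2^1·3; with 7 mod 8 = 7, (2/7) = +1; sign now +1; continue with (3/7)
flip (3/7) -> (7/3): both odd, 3 mod 4 = 3, 7 mod 4 = 3, so the flip contributes -1; sign now -1
(7/3): 7 mod 3 = 1, so (7/3) = (1/3)
reached (1/3) = 1, so the symbol is -1

-1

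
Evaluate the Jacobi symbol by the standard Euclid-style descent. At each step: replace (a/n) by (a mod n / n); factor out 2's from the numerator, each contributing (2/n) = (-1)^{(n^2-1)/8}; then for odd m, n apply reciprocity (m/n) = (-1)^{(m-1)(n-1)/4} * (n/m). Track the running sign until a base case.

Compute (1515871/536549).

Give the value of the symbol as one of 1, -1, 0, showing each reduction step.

-1

(1515871/536549): 1515871 mod 536549 = 442773, so (1515871/536549) = (442773/536549)
flip (442773/536549) -> (536549/442773): both odd, 442773 mod 4 = 1, 536549 mod 4 = 1, so the flip contributes +1; sign now +1
(536549/442773): 536549 mod 442773 = 93776, so (536549/442773) = (93776/442773)
factor out 2^4: 93776 = 2^4·5861; with 442773 mod 8 = 5, (2/442773) = -1; sign now +1; continue with (5861/442773)
flip (5861/442773) -> (442773/5861): both odd, 5861 mod 4 = 1, 442773 mod 4 = 1, so the flip contributes +1; sign now +1
(442773/5861): 442773 mod 5861 = 3198, so (442773/5861) = (3198/5861)
factor out 2^1: 3198 = 2^1·1599; with 5861 mod 8 = 5, (2/5861) = -1; sign now -1; continue with (1599/5861)
flip (1599/5861) -> (5861/1599): both odd, 1599 mod 4 = 3, 5861 mod 4 = 1, so the flip contributes +1; sign now -1
(5861/1599): 5861 mod 1599 = 1064, so (5861/1599) = (1064/1599)
factor out 2^3: 1064 = 2^3·133; with 1599 mod 8 = 7, (2/1599) = +1; sign now -1; continue with (133/1599)
flip (133/1599) -> (1599/133): both odd, 133 mod 4 = 1, 1599 mod 4 = 3, so the flip contributes +1; sign now -1
(1599/133): 1599 mod 133 = 3, so (1599/133) = (3/133)
flip (3/133) -> (133/3): both odd, 3 mod 4 = 3, 133 mod 4 = 1, so the flip contributes +1; sign now -1
(133/3): 133 mod 3 = 1, so (133/3) = (1/3)
reached (1/3) = 1, so the symbol is -1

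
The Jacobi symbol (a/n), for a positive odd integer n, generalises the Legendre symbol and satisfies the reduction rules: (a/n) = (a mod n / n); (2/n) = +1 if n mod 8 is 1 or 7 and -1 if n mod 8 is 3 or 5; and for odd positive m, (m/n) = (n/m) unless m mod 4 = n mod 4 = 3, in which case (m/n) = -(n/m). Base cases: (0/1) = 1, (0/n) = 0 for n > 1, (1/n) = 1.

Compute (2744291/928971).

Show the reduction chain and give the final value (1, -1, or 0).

(2744291/928971) = (886349/928971)   [reduce mod 928971]
reciprocity: (886349/928971) = +1·(928971/886349) since 886349 mod 4 = 1, 928971 mod 4 = 3; sign now +1
(928971/886349) = (42622/886349)   [reduce mod 886349]
42622 = 2^1·21311; (2/886349) = -1 since 886349 mod 8 = 5, so (42622/886349) = (-1)^1·(21311/886349); sign now -1
reciprocity: (21311/886349) = +1·(886349/21311) since 21311 mod 4 = 3, 886349 mod 4 = 1; sign now -1
(886349/21311) = (12598/21311)   [reduce mod 21311]
12598 = 2^1·6299; (2/21311) = +1 since 21311 mod 8 = 7, so (12598/21311) = (+1)^1·(6299/21311); sign now -1
reciprocity: (6299/21311) = -1·(21311/6299) since 6299 mod 4 = 3, 21311 mod 4 = 3; sign now +1
(21311/6299) = (2414/6299)   [reduce mod 6299]
2414 = 2^1·1207; (2/6299) = -1 since 6299 mod 8 = 3, so (2414/6299) = (-1)^1·(1207/6299); sign now -1
reciprocity: (1207/6299) = -1·(6299/1207) since 1207 mod 4 = 3, 6299 mod 4 = 3; sign now +1
(6299/1207) = (264/1207)   [reduce mod 1207]
264 = 2^3·33; (2/1207) = +1 since 1207 mod 8 = 7, so (264/1207) = (+1)^3·(33/1207); sign now +1
reciprocity: (33/1207) = +1·(1207/33) since 33 mod 4 = 1, 1207 mod 4 = 3; sign now +1
(1207/33) = (19/33)   [reduce mod 33]
reciprocity: (19/33) = +1·(33/19) since 19 mod 4 = 3, 33 mod 4 = 1; sign now +1
(33/19) = (14/19)   [reduce mod 19]
14 = 2^1·7; (2/19) = -1 since 19 mod 8 = 3, so (14/19) = (-1)^1·(7/19); sign now -1
reciprocity: (7/19) = -1·(19/7) since 7 mod 4 = 3, 19 mod 4 = 3; sign now +1
(19/7) = (5/7)   [reduce mod 7]
reciprocity: (5/7) = +1·(7/5) since 5 mod 4 = 1, 7 mod 4 = 3; sign now +1
(7/5) = (2/5)   [reduce mod 5]
2 = 2^1·1; (2/5) = -1 since 5 mod 8 = 5, so (2/5) = (-1)^1·(1/5); sign now -1
(1/5) = 1; final value = sign = -1

-1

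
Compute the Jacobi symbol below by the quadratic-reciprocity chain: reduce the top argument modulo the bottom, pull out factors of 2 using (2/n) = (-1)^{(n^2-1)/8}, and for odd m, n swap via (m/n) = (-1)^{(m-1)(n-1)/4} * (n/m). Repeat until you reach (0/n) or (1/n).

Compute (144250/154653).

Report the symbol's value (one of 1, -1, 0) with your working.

1

144250 = 2^1·72125; (2/154653) = -1 since 154653 mod 8 = 5, so (144250/154653) = (-1)^1·(72125/154653); sign now -1
reciprocity: (72125/154653) = +1·(154653/72125) since 72125 mod 4 = 1, 154653 mod 4 = 1; sign now -1
(154653/72125) = (10403/72125)   [reduce mod 72125]
reciprocity: (10403/72125) = +1·(72125/10403) since 10403 mod 4 = 3, 72125 mod 4 = 1; sign now -1
(72125/10403) = (9707/10403)   [reduce mod 10403]
reciprocity: (9707/10403) = -1·(10403/9707) since 9707 mod 4 = 3, 10403 mod 4 = 3; sign now +1
(10403/9707) = (696/9707)   [reduce mod 9707]
696 = 2^3·87; (2/9707) = -1 since 9707 mod 8 = 3, so (696/9707) = (-1)^3·(87/9707); sign now -1
reciprocity: (87/9707) = -1·(9707/87) since 87 mod 4 = 3, 9707 mod 4 = 3; sign now +1
(9707/87) = (50/87)   [reduce mod 87]
50 = 2^1·25; (2/87) = +1 since 87 mod 8 = 7, so (50/87) = (+1)^1·(25/87); sign now +1
reciprocity: (25/87) = +1·(87/25) since 25 mod 4 = 1, 87 mod 4 = 3; sign now +1
(87/25) = (12/25)   [reduce mod 25]
12 = 2^2·3; (2/25) = +1 since 25 mod 8 = 1, so (12/25) = (+1)^2·(3/25); sign now +1
reciprocity: (3/25) = +1·(25/3) since 3 mod 4 = 3, 25 mod 4 = 1; sign now +1
(25/3) = (1/3)   [reduce mod 3]
(1/3) = 1; final value = sign = +1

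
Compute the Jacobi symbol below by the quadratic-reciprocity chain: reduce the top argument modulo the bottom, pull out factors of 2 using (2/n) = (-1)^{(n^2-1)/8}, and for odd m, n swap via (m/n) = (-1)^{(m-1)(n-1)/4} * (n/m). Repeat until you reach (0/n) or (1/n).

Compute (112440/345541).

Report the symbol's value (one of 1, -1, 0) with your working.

factor out 2^3: 112440 = 2^3·14055; with 345541 mod 8 = 5, (2/345541) = -1; sign now -1; continue with (14055/345541)
flip (14055/345541) -> (345541/14055): both odd, 14055 mod 4 = 3, 345541 mod 4 = 1, so the flip contributes +1; sign now -1
(345541/14055): 345541 mod 14055 = 8221, so (345541/14055) = (8221/14055)
flip (8221/14055) -> (14055/8221): both odd, 8221 mod 4 = 1, 14055 mod 4 = 3, so the flip contributes +1; sign now -1
(14055/8221): 14055 mod 8221 = 5834, so (14055/8221) = (5834/8221)
factor out 2^1: 5834 = 2^1·2917; with 8221 mod 8 = 5, (2/8221) = -1; sign now +1; continue with (2917/8221)
flip (2917/8221) -> (8221/2917): both odd, 2917 mod 4 = 1, 8221 mod 4 = 1, so the flip contributes +1; sign now +1
(8221/2917): 8221 mod 2917 = 2387, so (8221/2917) = (2387/2917)
flip (2387/2917) -> (2917/2387): both odd, 2387 mod 4 = 3, 2917 mod 4 = 1, so the flip contributes +1; sign now +1
(2917/2387): 2917 mod 2387 = 530, so (2917/2387) = (530/2387)
factor out 2^1: 530 = 2^1·265; with 2387 mod 8 = 3, (2/2387) = -1; sign now -1; continue with (265/2387)
flip (265/2387) -> (2387/265): both odd, 265 mod 4 = 1, 2387 mod 4 = 3, so the flip contributes +1; sign now -1
(2387/265): 2387 mod 265 = 2, so (2387/265) = (2/265)
factor out 2^1: 2 = 2^1·1; with 265 mod 8 = 1, (2/265) = +1; sign now -1; continue with (1/265)
reached (1/265) = 1, so the symbol is -1

-1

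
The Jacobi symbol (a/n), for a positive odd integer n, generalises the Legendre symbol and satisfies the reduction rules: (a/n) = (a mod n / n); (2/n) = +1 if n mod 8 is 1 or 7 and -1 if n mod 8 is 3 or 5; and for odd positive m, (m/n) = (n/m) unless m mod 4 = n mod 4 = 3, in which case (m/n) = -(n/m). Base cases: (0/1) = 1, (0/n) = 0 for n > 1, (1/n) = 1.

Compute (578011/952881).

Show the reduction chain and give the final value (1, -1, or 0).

-1

reciprocity: (578011/952881) = +1·(952881/578011) since 578011 mod 4 = 3, 952881 mod 4 = 1; sign now +1
(952881/578011) = (374870/578011)   [reduce mod 578011]
374870 = 2^1·187435; (2/578011) = -1 since 578011 mod 8 = 3, so (374870/578011) = (-1)^1·(187435/578011); sign now -1
reciprocity: (187435/578011) = -1·(578011/187435) since 187435 mod 4 = 3, 578011 mod 4 = 3; sign now +1
(578011/187435) = (15706/187435)   [reduce mod 187435]
15706 = 2^1·7853; (2/187435) = -1 since 187435 mod 8 = 3, so (15706/187435) = (-1)^1·(7853/187435); sign now -1
reciprocity: (7853/187435) = +1·(187435/7853) since 7853 mod 4 = 1, 187435 mod 4 = 3; sign now -1
(187435/7853) = (6816/7853)   [reduce mod 7853]
6816 = 2^5·213; (2/7853) = -1 since 7853 mod 8 = 5, so (6816/7853) = (-1)^5·(213/7853); sign now +1
reciprocity: (213/7853) = +1·(7853/213) since 213 mod 4 = 1, 7853 mod 4 = 1; sign now +1
(7853/213) = (185/213)   [reduce mod 213]
reciprocity: (185/213) = +1·(213/185) since 185 mod 4 = 1, 213 mod 4 = 1; sign now +1
(213/185) = (28/185)   [reduce mod 185]
28 = 2^2·7; (2/185) = +1 since 185 mod 8 = 1, so (28/185) = (+1)^2·(7/185); sign now +1
reciprocity: (7/185) = +1·(185/7) since 7 mod 4 = 3, 185 mod 4 = 1; sign now +1
(185/7) = (3/7)   [reduce mod 7]
reciprocity: (3/7) = -1·(7/3) since 3 mod 4 = 3, 7 mod 4 = 3; sign now -1
(7/3) = (1/3)   [reduce mod 3]
(1/3) = 1; final value = sign = -1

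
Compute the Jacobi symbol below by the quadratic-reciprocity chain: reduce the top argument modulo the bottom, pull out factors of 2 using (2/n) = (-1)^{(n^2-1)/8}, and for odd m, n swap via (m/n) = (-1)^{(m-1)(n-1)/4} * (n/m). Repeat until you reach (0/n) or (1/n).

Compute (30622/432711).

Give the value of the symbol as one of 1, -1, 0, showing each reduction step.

-1

30622 = 2^1·15311; (2/432711) = +1 since 432711 mod 8 = 7, so (30622/432711) = (+1)^1·(15311/432711); sign now +1
reciprocity: (15311/432711) = -1·(432711/15311) since 15311 mod 4 = 3, 432711 mod 4 = 3; sign now -1
(432711/15311) = (4003/15311)   [reduce mod 15311]
reciprocity: (4003/15311) = -1·(15311/4003) since 4003 mod 4 = 3, 15311 mod 4 = 3; sign now +1
(15311/4003) = (3302/4003)   [reduce mod 4003]
3302 = 2^1·1651; (2/4003) = -1 since 4003 mod 8 = 3, so (3302/4003) = (-1)^1·(1651/4003); sign now -1
reciprocity: (1651/4003) = -1·(4003/1651) since 1651 mod 4 = 3, 4003 mod 4 = 3; sign now +1
(4003/1651) = (701/1651)   [reduce mod 1651]
reciprocity: (701/1651) = +1·(1651/701) since 701 mod 4 = 1, 1651 mod 4 = 3; sign now +1
(1651/701) = (249/701)   [reduce mod 701]
reciprocity: (249/701) = +1·(701/249) since 249 mod 4 = 1, 701 mod 4 = 1; sign now +1
(701/249) = (203/249)   [reduce mod 249]
reciprocity: (203/249) = +1·(249/203) since 203 mod 4 = 3, 249 mod 4 = 1; sign now +1
(249/203) = (46/203)   [reduce mod 203]
46 = 2^1·23; (2/203) = -1 since 203 mod 8 = 3, so (46/203) = (-1)^1·(23/203); sign now -1
reciprocity: (23/203) = -1·(203/23) since 23 mod 4 = 3, 203 mod 4 = 3; sign now +1
(203/23) = (19/23)   [reduce mod 23]
reciprocity: (19/23) = -1·(23/19) since 19 mod 4 = 3, 23 mod 4 = 3; sign now -1
(23/19) = (4/19)   [reduce mod 19]
4 = 2^2·1; (2/19) = -1 since 19 mod 8 = 3, so (4/19) = (-1)^2·(1/19); sign now -1
(1/19) = 1; final value = sign = -1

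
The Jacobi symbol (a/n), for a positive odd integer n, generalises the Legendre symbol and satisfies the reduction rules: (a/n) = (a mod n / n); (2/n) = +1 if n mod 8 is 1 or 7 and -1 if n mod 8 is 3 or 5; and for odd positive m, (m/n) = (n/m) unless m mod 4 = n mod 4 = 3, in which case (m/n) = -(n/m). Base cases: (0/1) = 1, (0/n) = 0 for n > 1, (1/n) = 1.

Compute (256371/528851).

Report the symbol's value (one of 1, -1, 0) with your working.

flip (256371/528851) -> (528851/256371): both odd, 256371 mod 4 = 3, 528851 mod 4 = 3, so the flip contributes -1; sign now -1
(528851/256371): 528851 mod 256371 = 16109, so (528851/256371) = (16109/256371)
flip (16109/256371) -> (256371/16109): both odd, 16109 mod 4 = 1, 256371 mod 4 = 3, so the flip contributes +1; sign now -1
(256371/16109): 256371 mod 16109 = 14736, so (256371/16109) = (14736/16109)
factor out 2^4: 14736 = 2^4·921; with 16109 mod 8 = 5, (2/16109) = -1; sign now -1; continue with (921/16109)
flip (921/16109) -> (16109/921): both odd, 921 mod 4 = 1, 16109 mod 4 = 1, so the flip contributes +1; sign now -1
(16109/921): 16109 mod 921 = 452, so (16109/921) = (452/921)
factor out 2^2: 452 = 2^2·113; with 921 mod 8 = 1, (2/921) = +1; sign now -1; continue with (113/921)
flip (113/921) -> (921/113): both odd, 113 mod 4 = 1, 921 mod 4 = 1, so the flip contributes +1; sign now -1
(921/113): 921 mod 113 = 17, so (921/113) = (17/113)
flip (17/113) -> (113/17): both odd, 17 mod 4 = 1, 113 mod 4 = 1, so the flip contributes +1; sign now -1
(113/17): 113 mod 17 = 11, so (113/17) = (11/17)
flip (11/17) -> (17/11): both odd, 11 mod 4 = 3, 17 mod 4 = 1, so the flip contributes +1; sign now -1
(17/11): 17 mod 11 = 6, so (17/11) = (6/11)
factor out 2^1: 6 = 2^1·3; with 11 mod 8 = 3, (2/11) = -1; sign now +1; continue with (3/11)
flip (3/11) -> (11/3): both odd, 3 mod 4 = 3, 11 mod 4 = 3, so the flip contributes -1; sign now -1
(11/3): 11 mod 3 = 2, so (11/3) = (2/3)
factor out 2^1: 2 = 2^1·1; with 3 mod 8 = 3, (2/3) = -1; sign now +1; continue with (1/3)
reached (1/3) = 1, so the symbol is +1

1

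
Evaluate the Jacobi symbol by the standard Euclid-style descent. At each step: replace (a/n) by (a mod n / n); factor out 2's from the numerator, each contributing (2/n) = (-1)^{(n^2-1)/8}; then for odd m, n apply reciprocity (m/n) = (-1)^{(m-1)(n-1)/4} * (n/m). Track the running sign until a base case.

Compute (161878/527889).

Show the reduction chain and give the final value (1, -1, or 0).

161878 = 2^1·80939; (2/527889) = +1 since 527889 mod 8 = 1, so (161878/527889) = (+1)^1·(80939/527889); sign now +1
reciprocity: (80939/527889) = +1·(527889/80939) since 80939 mod 4 = 3, 527889 mod 4 = 1; sign now +1
(527889/80939) = (42255/80939)   [reduce mod 80939]
reciprocity: (42255/80939) = -1·(80939/42255) since 42255 mod 4 = 3, 80939 mod 4 = 3; sign now -1
(80939/42255) = (38684/42255)   [reduce mod 42255]
38684 = 2^2·9671; (2/42255) = +1 since 42255 mod 8 = 7, so (38684/42255) = (+1)^2·(9671/42255); sign now -1
reciprocity: (9671/42255) = -1·(42255/9671) since 9671 mod 4 = 3, 42255 mod 4 = 3; sign now +1
(42255/9671) = (3571/9671)   [reduce mod 9671]
reciprocity: (3571/9671) = -1·(9671/3571) since 3571 mod 4 = 3, 9671 mod 4 = 3; sign now -1
(9671/3571) = (2529/3571)   [reduce mod 3571]
reciprocity: (2529/3571) = +1·(3571/2529) since 2529 mod 4 = 1, 3571 mod 4 = 3; sign now -1
(3571/2529) = (1042/2529)   [reduce mod 2529]
1042 = 2^1·521; (2/2529) = +1 since 2529 mod 8 = 1, so (1042/2529) = (+1)^1·(521/2529); sign now -1
reciprocity: (521/2529) = +1·(2529/521) since 521 mod 4 = 1, 2529 mod 4 = 1; sign now -1
(2529/521) = (445/521)   [reduce mod 521]
reciprocity: (445/521) = +1·(521/445) since 445 mod 4 = 1, 521 mod 4 = 1; sign now -1
(521/445) = (76/445)   [reduce mod 445]
76 = 2^2·19; (2/445) = -1 since 445 mod 8 = 5, so (76/445) = (-1)^2·(19/445); sign now -1
reciprocity: (19/445) = +1·(445/19) since 19 mod 4 = 3, 445 mod 4 = 1; sign now -1
(445/19) = (8/19)   [reduce mod 19]
8 = 2^3·1; (2/19) = -1 since 19 mod 8 = 3, so (8/19) = (-1)^3·(1/19); sign now +1
(1/19) = 1; final value = sign = +1

1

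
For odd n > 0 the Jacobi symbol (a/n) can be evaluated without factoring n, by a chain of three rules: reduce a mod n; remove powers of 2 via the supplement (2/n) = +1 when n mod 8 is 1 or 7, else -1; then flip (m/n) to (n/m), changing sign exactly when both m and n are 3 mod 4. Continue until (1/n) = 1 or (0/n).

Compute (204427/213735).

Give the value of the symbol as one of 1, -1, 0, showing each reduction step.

-1

reciprocity: (204427/213735) = -1·(213735/204427) since 204427 mod 4 = 3, 213735 mod 4 = 3; sign now -1
(213735/204427) = (9308/204427)   [reduce mod 204427]
9308 = 2^2·2327; (2/204427) = -1 since 204427 mod 8 = 3, so (9308/204427) = (-1)^2·(2327/204427); sign now -1
reciprocity: (2327/204427) = -1·(204427/2327) since 2327 mod 4 = 3, 204427 mod 4 = 3; sign now +1
(204427/2327) = (1978/2327)   [reduce mod 2327]
1978 = 2^1·989; (2/2327) = +1 since 2327 mod 8 = 7, so (1978/2327) = (+1)^1·(989/2327); sign now +1
reciprocity: (989/2327) = +1·(2327/989) since 989 mod 4 = 1, 2327 mod 4 = 3; sign now +1
(2327/989) = (349/989)   [reduce mod 989]
reciprocity: (349/989) = +1·(989/349) since 349 mod 4 = 1, 989 mod 4 = 1; sign now +1
(989/349) = (291/349)   [reduce mod 349]
reciprocity: (291/349) = +1·(349/291) since 291 mod 4 = 3, 349 mod 4 = 1; sign now +1
(349/291) = (58/291)   [reduce mod 291]
58 = 2^1·29; (2/291) = -1 since 291 mod 8 = 3, so (58/291) = (-1)^1·(29/291); sign now -1
reciprocity: (29/291) = +1·(291/29) since 29 mod 4 = 1, 291 mod 4 = 3; sign now -1
(291/29) = (1/29)   [reduce mod 29]
(1/29) = 1; final value = sign = -1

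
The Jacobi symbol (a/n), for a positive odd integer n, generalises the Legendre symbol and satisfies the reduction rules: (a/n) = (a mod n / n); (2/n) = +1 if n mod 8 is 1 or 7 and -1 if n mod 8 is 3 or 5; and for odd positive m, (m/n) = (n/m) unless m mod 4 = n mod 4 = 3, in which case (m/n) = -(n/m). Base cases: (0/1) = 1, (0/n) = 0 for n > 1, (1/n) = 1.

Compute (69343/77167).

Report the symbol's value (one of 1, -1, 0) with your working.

reciprocity: (69343/77167) = -1·(77167/69343) since 69343 mod 4 = 3, 77167 mod 4 = 3; sign now -1
(77167/69343) = (7824/69343)   [reduce mod 69343]
7824 = 2^4·489; (2/69343) = +1 since 69343 mod 8 = 7, so (7824/69343) = (+1)^4·(489/69343); sign now -1
reciprocity: (489/69343) = +1·(69343/489) since 489 mod 4 = 1, 69343 mod 4 = 3; sign now -1
(69343/489) = (394/489)   [reduce mod 489]
394 = 2^1·197; (2/489) = +1 since 489 mod 8 = 1, so (394/489) = (+1)^1·(197/489); sign now -1
reciprocity: (197/489) = +1·(489/197) since 197 mod 4 = 1, 489 mod 4 = 1; sign now -1
(489/197) = (95/197)   [reduce mod 197]
reciprocity: (95/197) = +1·(197/95) since 95 mod 4 = 3, 197 mod 4 = 1; sign now -1
(197/95) = (7/95)   [reduce mod 95]
reciprocity: (7/95) = -1·(95/7) since 7 mod 4 = 3, 95 mod 4 = 3; sign now +1
(95/7) = (4/7)   [reduce mod 7]
4 = 2^2·1; (2/7) = +1 since 7 mod 8 = 7, so (4/7) = (+1)^2·(1/7); sign now +1
(1/7) = 1; final value = sign = +1

1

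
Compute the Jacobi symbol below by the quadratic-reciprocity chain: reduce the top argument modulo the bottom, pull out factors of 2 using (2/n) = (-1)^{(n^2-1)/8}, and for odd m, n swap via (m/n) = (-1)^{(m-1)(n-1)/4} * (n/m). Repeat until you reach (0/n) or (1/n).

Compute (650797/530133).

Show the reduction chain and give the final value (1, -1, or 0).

1

(650797/530133) = (120664/530133)   [reduce mod 530133]
120664 = 2^3·15083; (2/530133) = -1 since 530133 mod 8 = 5, so (120664/530133) = (-1)^3·(15083/530133); sign now -1
reciprocity: (15083/530133) = +1·(530133/15083) since 15083 mod 4 = 3, 530133 mod 4 = 1; sign now -1
(530133/15083) = (2228/15083)   [reduce mod 15083]
2228 = 2^2·557; (2/15083) = -1 since 15083 mod 8 = 3, so (2228/15083) = (-1)^2·(557/15083); sign now -1
reciprocity: (557/15083) = +1·(15083/557) since 557 mod 4 = 1, 15083 mod 4 = 3; sign now -1
(15083/557) = (44/557)   [reduce mod 557]
44 = 2^2·11; (2/557) = -1 since 557 mod 8 = 5, so (44/557) = (-1)^2·(11/557); sign now -1
reciprocity: (11/557) = +1·(557/11) since 11 mod 4 = 3, 557 mod 4 = 1; sign now -1
(557/11) = (7/11)   [reduce mod 11]
reciprocity: (7/11) = -1·(11/7) since 7 mod 4 = 3, 11 mod 4 = 3; sign now +1
(11/7) = (4/7)   [reduce mod 7]
4 = 2^2·1; (2/7) = +1 since 7 mod 8 = 7, so (4/7) = (+1)^2·(1/7); sign now +1
(1/7) = 1; final value = sign = +1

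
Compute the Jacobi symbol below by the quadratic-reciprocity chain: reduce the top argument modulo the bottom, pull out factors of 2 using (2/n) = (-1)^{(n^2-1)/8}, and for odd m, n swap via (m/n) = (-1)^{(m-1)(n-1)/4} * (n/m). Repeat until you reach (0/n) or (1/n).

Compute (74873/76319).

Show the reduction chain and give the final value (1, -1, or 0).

reciprocity: (74873/76319) = +1·(76319/74873) since 74873 mod 4 = 1, 76319 mod 4 = 3; sign now +1
(76319/74873) = (1446/74873)   [reduce mod 74873]
1446 = 2^1·723; (2/74873) = +1 since 74873 mod 8 = 1, so (1446/74873) = (+1)^1·(723/74873); sign now +1
reciprocity: (723/74873) = +1·(74873/723) since 723 mod 4 = 3, 74873 mod 4 = 1; sign now +1
(74873/723) = (404/723)   [reduce mod 723]
404 = 2^2·101; (2/723) = -1 since 723 mod 8 = 3, so (404/723) = (-1)^2·(101/723); sign now +1
reciprocity: (101/723) = +1·(723/101) since 101 mod 4 = 1, 723 mod 4 = 3; sign now +1
(723/101) = (16/101)   [reduce mod 101]
16 = 2^4·1; (2/101) = -1 since 101 mod 8 = 5, so (16/101) = (-1)^4·(1/101); sign now +1
(1/101) = 1; final value = sign = +1

1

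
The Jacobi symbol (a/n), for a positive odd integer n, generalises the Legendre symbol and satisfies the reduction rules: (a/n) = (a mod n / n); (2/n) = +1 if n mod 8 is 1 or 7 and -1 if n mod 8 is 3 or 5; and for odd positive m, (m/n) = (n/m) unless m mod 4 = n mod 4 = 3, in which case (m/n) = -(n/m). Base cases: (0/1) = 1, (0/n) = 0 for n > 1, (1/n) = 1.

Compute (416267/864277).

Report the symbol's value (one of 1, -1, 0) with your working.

-1

flip (416267/864277) -> (864277/416267): both odd, 416267 mod 4 = 3, 864277 mod 4 = 1, so the flip contributes +1; sign now +1
(864277/416267): 864277 mod 416267 = 31743, so (864277/416267) = (31743/416267)
flip (31743/416267) -> (416267/31743): both odd, 31743 mod 4 = 3, 416267 mod 4 = 3, so the flip contributes -1; sign now -1
(416267/31743): 416267 mod 31743 = 3608, so (416267/31743) = (3608/31743)
factor out 2^3: 3608 = 2^3·451; with 31743 mod 8 = 7, (2/31743) = +1; sign now -1; continue with (451/31743)
flip (451/31743) -> (31743/451): both odd, 451 mod 4 = 3, 31743 mod 4 = 3, so the flip contributes -1; sign now +1
(31743/451): 31743 mod 451 = 173, so (31743/451) = (173/451)
flip (173/451) -> (451/173): both odd, 173 mod 4 = 1, 451 mod 4 = 3, so the flip contributes +1; sign now +1
(451/173): 451 mod 173 = 105, so (451/173) = (105/173)
flip (105/173) -> (173/105): both odd, 105 mod 4 = 1, 173 mod 4 = 1, so the flip contributes +1; sign now +1
(173/105): 173 mod 105 = 68, so (173/105) = (68/105)
factor out 2^2: 68 = 2^2·17; with 105 mod 8 = 1, (2/105) = +1; sign now +1; continue with (17/105)
flip (17/105) -> (105/17): both odd, 17 mod 4 = 1, 105 mod 4 = 1, so the flip contributes +1; sign now +1
(105/17): 105 mod 17 = 3, so (105/17) = (3/17)
flip (3/17) -> (17/3): both odd, 3 mod 4 = 3, 17 mod 4 = 1, so the flip contributes +1; sign now +1
(17/3): 17 mod 3 = 2, so (17/3) = (2/3)
factor out 2^1: 2 = 2^1·1; with 3 mod 8 = 3, (2/3) = -1; sign now -1; continue with (1/3)
reached (1/3) = 1, so the symbol is -1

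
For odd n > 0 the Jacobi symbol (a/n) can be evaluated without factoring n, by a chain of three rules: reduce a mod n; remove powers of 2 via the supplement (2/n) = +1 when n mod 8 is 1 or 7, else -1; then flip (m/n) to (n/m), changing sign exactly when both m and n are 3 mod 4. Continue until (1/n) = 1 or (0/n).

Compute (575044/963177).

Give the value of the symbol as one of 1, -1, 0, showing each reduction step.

1

575044 = 2^2·143761; (2/963177) = +1 since 963177 mod 8 = 1, so (575044/963177) = (+1)^2·(143761/963177); sign now +1
reciprocity: (143761/963177) = +1·(963177/143761) since 143761 mod 4 = 1, 963177 mod 4 = 1; sign now +1
(963177/143761) = (100611/143761)   [reduce mod 143761]
reciprocity: (100611/143761) = +1·(143761/100611) since 100611 mod 4 = 3, 143761 mod 4 = 1; sign now +1
(143761/100611) = (43150/100611)   [reduce mod 100611]
43150 = 2^1·21575; (2/100611) = -1 since 100611 mod 8 = 3, so (43150/100611) = (-1)^1·(21575/100611); sign now -1
reciprocity: (21575/100611) = -1·(100611/21575) since 21575 mod 4 = 3, 100611 mod 4 = 3; sign now +1
(100611/21575) = (14311/21575)   [reduce mod 21575]
reciprocity: (14311/21575) = -1·(21575/14311) since 14311 mod 4 = 3, 21575 mod 4 = 3; sign now -1
(21575/14311) = (7264/14311)   [reduce mod 14311]
7264 = 2^5·227; (2/14311) = +1 since 14311 mod 8 = 7, so (7264/14311) = (+1)^5·(227/14311); sign now -1
reciprocity: (227/14311) = -1·(14311/227) since 227 mod 4 = 3, 14311 mod 4 = 3; sign now +1
(14311/227) = (10/227)   [reduce mod 227]
10 = 2^1·5; (2/227) = -1 since 227 mod 8 = 3, so (10/227) = (-1)^1·(5/227); sign now -1
reciprocity: (5/227) = +1·(227/5) since 5 mod 4 = 1, 227 mod 4 = 3; sign now -1
(227/5) = (2/5)   [reduce mod 5]
2 = 2^1·1; (2/5) = -1 since 5 mod 8 = 5, so (2/5) = (-1)^1·(1/5); sign now +1
(1/5) = 1; final value = sign = +1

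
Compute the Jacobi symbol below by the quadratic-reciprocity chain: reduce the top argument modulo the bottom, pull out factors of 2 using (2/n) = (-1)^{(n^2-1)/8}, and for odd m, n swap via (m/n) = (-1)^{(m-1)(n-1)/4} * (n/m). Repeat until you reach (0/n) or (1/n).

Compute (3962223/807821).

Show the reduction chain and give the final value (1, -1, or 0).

(3962223/807821): 3962223 mod 807821 = 730939, so (3962223/807821) = (730939/807821)
flip (730939/807821) -> (807821/730939): both odd, 730939 mod 4 = 3, 807821 mod 4 = 1, so the flip contributes +1; sign now +1
(807821/730939): 807821 mod 730939 = 76882, so (807821/730939) = (76882/730939)
factor out 2^1: 76882 = 2^1·38441; with 730939 mod 8 = 3, (2/730939) = -1; sign now -1; continue with (38441/730939)
flip (38441/730939) -> (730939/38441): both odd, 38441 mod 4 = 1, 730939 mod 4 = 3, so the flip contributes +1; sign now -1
(730939/38441): 730939 mod 38441 = 560, so (730939/38441) = (560/38441)
factor out 2^4: 560 = 2^4·35; with 38441 mod 8 = 1, (2/38441) = +1; sign now -1; continue with (35/38441)
flip (35/38441) -> (38441/35): both odd, 35 mod 4 = 3, 38441 mod 4 = 1, so the flip contributes +1; sign now -1
(38441/35): 38441 mod 35 = 11, so (38441/35) = (11/35)
flip (11/35) -> (35/11): both odd, 11 mod 4 = 3, 35 mod 4 = 3, so the flip contributes -1; sign now +1
(35/11): 35 mod 11 = 2, so (35/11) = (2/11)
factor out 2^1: 2 = 2^1·1; with 11 mod 8 = 3, (2/11) = -1; sign now -1; continue with (1/11)
reached (1/11) = 1, so the symbol is -1

-1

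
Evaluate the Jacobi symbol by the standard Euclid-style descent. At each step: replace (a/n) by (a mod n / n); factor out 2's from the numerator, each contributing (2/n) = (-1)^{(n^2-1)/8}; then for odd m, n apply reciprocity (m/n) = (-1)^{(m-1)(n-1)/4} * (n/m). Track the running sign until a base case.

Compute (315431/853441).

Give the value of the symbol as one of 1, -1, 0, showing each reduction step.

-1

flip (315431/853441) -> (853441/315431): both odd, 315431 mod 4 = 3, 853441 mod 4 = 1, so the flip contributes +1; sign now +1
(853441/315431): 853441 mod 315431 = 222579, so (853441/315431) = (222579/315431)
flip (222579/315431) -> (315431/222579): both odd, 222579 mod 4 = 3, 315431 mod 4 = 3, so the flip contributes -1; sign now -1
(315431/222579): 315431 mod 222579 = 92852, so (315431/222579) = (92852/222579)
factor out 2^2: 92852 = 2^2·23213; with 222579 mod 8 = 3, (2/222579) = -1; sign now -1; continue with (23213/222579)
flip (23213/222579) -> (222579/23213): both odd, 23213 mod 4 = 1, 222579 mod 4 = 3, so the flip contributes +1; sign now -1
(222579/23213): 222579 mod 23213 = 13662, so (222579/23213) = (13662/23213)
factor out 2^1: 13662 = 2^1·6831; with 23213 mod 8 = 5, (2/23213) = -1; sign now +1; continue with (6831/23213)
flip (6831/23213) -> (23213/6831): both odd, 6831 mod 4 = 3, 23213 mod 4 = 1, so the flip contributes +1; sign now +1
(23213/6831): 23213 mod 6831 = 2720, so (23213/6831) = (2720/6831)
factor out 2^5: 2720 = 2^5·85; with 6831 mod 8 = 7, (2/6831) = +1; sign now +1; continue with (85/6831)
flip (85/6831) -> (6831/85): both odd, 85 mod 4 = 1, 6831 mod 4 = 3, so the flip contributes +1; sign now +1
(6831/85): 6831 mod 85 = 31, so (6831/85) = (31/85)
flip (31/85) -> (85/31): both odd, 31 mod 4 = 3, 85 mod 4 = 1, so the flip contributes +1; sign now +1
(85/31): 85 mod 31 = 23, so (85/31) = (23/31)
flip (23/31) -> (31/23): both odd, 23 mod 4 = 3, 31 mod 4 = 3, so the flip contributes -1; sign now -1
(31/23): 31 mod 23 = 8, so (31/23) = (8/23)
factor out 2^3: 8 = 2^3·1; with 23 mod 8 = 7, (2/23) = +1; sign now -1; continue with (1/23)
reached (1/23) = 1, so the symbol is -1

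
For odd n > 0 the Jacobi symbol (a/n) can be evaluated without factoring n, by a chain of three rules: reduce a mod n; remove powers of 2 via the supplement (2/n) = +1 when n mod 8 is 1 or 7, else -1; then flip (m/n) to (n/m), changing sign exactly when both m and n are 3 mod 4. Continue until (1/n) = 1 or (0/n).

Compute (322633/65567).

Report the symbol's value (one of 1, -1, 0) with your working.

(322633/65567): 322633 mod 65567 = 60365, so (322633/65567) = (60365/65567)
flip (60365/65567) -> (65567/60365): both odd, 60365 mod 4 = 1, 65567 mod 4 = 3, so the flip contributes +1; sign now +1
(65567/60365): 65567 mod 60365 = 5202, so (65567/60365) = (5202/60365)
factor out 2^1: 5202 = 2^1·2601; with 60365 mod 8 = 5, (2/60365) = -1; sign now -1; continue with (2601/60365)
flip (2601/60365) -> (60365/2601): both odd, 2601 mod 4 = 1, 60365 mod 4 = 1, so the flip contributes +1; sign now -1
(60365/2601): 60365 mod 2601 = 542, so (60365/2601) = (542/2601)
factor out 2^1: 542 = 2^1·271; with 2601 mod 8 = 1, (2/2601) = +1; sign now -1; continue with (271/2601)
flip (271/2601) -> (2601/271): both odd, 271 mod 4 = 3, 2601 mod 4 = 1, so the flip contributes +1; sign now -1
(2601/271): 2601 mod 271 = 162, so (2601/271) = (162/271)
factor out 2^1: 162 = 2^1·81; with 271 mod 8 = 7, (2/271) = +1; sign now -1; continue with (81/271)
flip (81/271) -> (271/81): both odd, 81 mod 4 = 1, 271 mod 4 = 3, so the flip contributes +1; sign now -1
(271/81): 271 mod 81 = 28, so (271/81) = (28/81)
factor out 2^2: 28 = 2^2·7; with 81 mod 8 = 1, (2/81) = +1; sign now -1; continue with (7/81)
flip (7/81) -> (81/7): both odd, 7 mod 4 = 3, 81 mod 4 = 1, so the flip contributes +1; sign now -1
(81/7): 81 mod 7 = 4, so (81/7) = (4/7)
factor out 2^2: 4 = 2^2·1; with 7 mod 8 = 7, (2/7) = +1; sign now -1; continue with (1/7)
reached (1/7) = 1, so the symbol is -1

-1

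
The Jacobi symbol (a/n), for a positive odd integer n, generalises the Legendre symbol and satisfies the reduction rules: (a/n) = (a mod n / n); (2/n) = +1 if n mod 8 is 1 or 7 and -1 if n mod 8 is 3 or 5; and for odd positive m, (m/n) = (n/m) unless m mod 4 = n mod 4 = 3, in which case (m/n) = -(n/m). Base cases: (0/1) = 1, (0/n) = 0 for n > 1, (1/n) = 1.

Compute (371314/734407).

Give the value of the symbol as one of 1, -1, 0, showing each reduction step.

-1

factor out 2^1: 371314 = 2^1·185657; with 734407 mod 8 = 7, (2/734407) = +1; sign now +1; continue with (185657/734407)
flip (185657/734407) -> (734407/185657): both odd, 185657 mod 4 = 1, 734407 mod 4 = 3, so the flip contributes +1; sign now +1
(734407/185657): 734407 mod 185657 = 177436, so (734407/185657) = (177436/185657)
factor out 2^2: 177436 = 2^2·44359; with 185657 mod 8 = 1, (2/185657) = +1; sign now +1; continue with (44359/185657)
flip (44359/185657) -> (185657/44359): both odd, 44359 mod 4 = 3, 185657 mod 4 = 1, so the flip contributes +1; sign now +1
(185657/44359): 185657 mod 44359 = 8221, so (185657/44359) = (8221/44359)
flip (8221/44359) -> (44359/8221): both odd, 8221 mod 4 = 1, 44359 mod 4 = 3, so the flip contributes +1; sign now +1
(44359/8221): 44359 mod 8221 = 3254, so (44359/8221) = (3254/8221)
factor out 2^1: 3254 = 2^1·1627; with 8221 mod 8 = 5, (2/8221) = -1; sign now -1; continue with (1627/8221)
flip (1627/8221) -> (8221/1627): both odd, 1627 mod 4 = 3, 8221 mod 4 = 1, so the flip contributes +1; sign now -1
(8221/1627): 8221 mod 1627 = 86, so (8221/1627) = (86/1627)
factor out 2^1: 86 = 2^1·43; with 1627 mod 8 = 3, (2/1627) = -1; sign now +1; continue with (43/1627)
flip (43/1627) -> (1627/43): both odd, 43 mod 4 = 3, 1627 mod 4 = 3, so the flip contributes -1; sign now -1
(1627/43): 1627 mod 43 = 36, so (1627/43) = (36/43)
factor out 2^2: 36 = 2^2·9; with 43 mod 8 = 3, (2/43) = -1; sign now -1; continue with (9/43)
flip (9/43) -> (43/9): both odd, 9 mod 4 = 1, 43 mod 4 = 3, so the flip contributes +1; sign now -1
(43/9): 43 mod 9 = 7, so (43/9) = (7/9)
flip (7/9) -> (9/7): both odd, 7 mod 4 = 3, 9 mod 4 = 1, so the flip contributes +1; sign now -1
(9/7): 9 mod 7 = 2, so (9/7) = (2/7)
factor out 2^1: 2 = 2^1·1; with 7 mod 8 = 7, (2/7) = +1; sign now -1; continue with (1/7)
reached (1/7) = 1, so the symbol is -1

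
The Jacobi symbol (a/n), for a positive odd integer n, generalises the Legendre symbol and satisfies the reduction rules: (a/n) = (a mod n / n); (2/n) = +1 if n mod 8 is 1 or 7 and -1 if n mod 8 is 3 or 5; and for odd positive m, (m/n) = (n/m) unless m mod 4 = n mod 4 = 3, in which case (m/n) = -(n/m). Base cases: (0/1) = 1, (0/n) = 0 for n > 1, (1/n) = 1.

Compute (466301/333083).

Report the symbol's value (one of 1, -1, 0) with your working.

(466301/333083) = (133218/333083)   [reduce mod 333083]
133218 = 2^1·66609; (2/333083) = -1 since 333083 mod 8 = 3, so (133218/333083) = (-1)^1·(66609/333083); sign now -1
reciprocity: (66609/333083) = +1·(333083/66609) since 66609 mod 4 = 1, 333083 mod 4 = 3; sign now -1
(333083/66609) = (38/66609)   [reduce mod 66609]
38 = 2^1·19; (2/66609) = +1 since 66609 mod 8 = 1, so (38/66609) = (+1)^1·(19/66609); sign now -1
reciprocity: (19/66609) = +1·(66609/19) since 19 mod 4 = 3, 66609 mod 4 = 1; sign now -1
(66609/19) = (14/19)   [reduce mod 19]
14 = 2^1·7; (2/19) = -1 since 19 mod 8 = 3, so (14/19) = (-1)^1·(7/19); sign now +1
reciprocity: (7/19) = -1·(19/7) since 7 mod 4 = 3, 19 mod 4 = 3; sign now -1
(19/7) = (5/7)   [reduce mod 7]
reciprocity: (5/7) = +1·(7/5) since 5 mod 4 = 1, 7 mod 4 = 3; sign now -1
(7/5) = (2/5)   [reduce mod 5]
2 = 2^1·1; (2/5) = -1 since 5 mod 8 = 5, so (2/5) = (-1)^1·(1/5); sign now +1
(1/5) = 1; final value = sign = +1

1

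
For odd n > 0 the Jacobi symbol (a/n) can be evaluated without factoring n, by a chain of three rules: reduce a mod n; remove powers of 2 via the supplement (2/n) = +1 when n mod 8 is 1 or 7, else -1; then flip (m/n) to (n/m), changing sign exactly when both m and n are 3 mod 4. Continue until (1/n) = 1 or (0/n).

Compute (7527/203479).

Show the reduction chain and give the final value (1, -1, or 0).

1

reciprocity: (7527/203479) = -1·(203479/7527) since 7527 mod 4 = 3, 203479 mod 4 = 3; sign now -1
(203479/7527) = (250/7527)   [reduce mod 7527]
250 = 2^1·125; (2/7527) = +1 since 7527 mod 8 = 7, so (250/7527) = (+1)^1·(125/7527); sign now -1
reciprocity: (125/7527) = +1·(7527/125) since 125 mod 4 = 1, 7527 mod 4 = 3; sign now -1
(7527/125) = (27/125)   [reduce mod 125]
reciprocity: (27/125) = +1·(125/27) since 27 mod 4 = 3, 125 mod 4 = 1; sign now -1
(125/27) = (17/27)   [reduce mod 27]
reciprocity: (17/27) = +1·(27/17) since 17 mod 4 = 1, 27 mod 4 = 3; sign now -1
(27/17) = (10/17)   [reduce mod 17]
10 = 2^1·5; (2/17) = +1 since 17 mod 8 = 1, so (10/17) = (+1)^1·(5/17); sign now -1
reciprocity: (5/17) = +1·(17/5) since 5 mod 4 = 1, 17 mod 4 = 1; sign now -1
(17/5) = (2/5)   [reduce mod 5]
2 = 2^1·1; (2/5) = -1 since 5 mod 8 = 5, so (2/5) = (-1)^1·(1/5); sign now +1
(1/5) = 1; final value = sign = +1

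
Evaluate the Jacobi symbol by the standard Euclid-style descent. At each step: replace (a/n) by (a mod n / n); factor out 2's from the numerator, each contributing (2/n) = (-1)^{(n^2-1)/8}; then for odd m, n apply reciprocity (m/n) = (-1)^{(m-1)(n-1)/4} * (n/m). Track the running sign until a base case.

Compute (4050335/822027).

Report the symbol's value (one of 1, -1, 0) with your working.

(4050335/822027): 4050335 mod 822027 = 762227, so (4050335/822027) = (762227/822027)
flip (762227/822027) -> (822027/762227): both odd, 762227 mod 4 = 3, 822027 mod 4 = 3, so the flip contributes -1; sign now -1
(822027/762227): 822027 mod 762227 = 59800, so (822027/762227) = (59800/762227)
factor out 2^3: 59800 = 2^3·7475; with 762227 mod 8 = 3, (2/762227) = -1; sign now +1; continue with (7475/762227)
flip (7475/762227) -> (762227/7475): both odd, 7475 mod 4 = 3, 762227 mod 4 = 3, so the flip contributes -1; sign now -1
(762227/7475): 762227 mod 7475 = 7252, so (762227/7475) = (7252/7475)
factor out 2^2: 7252 = 2^2·1813; with 7475 mod 8 = 3, (2/7475) = -1; sign now -1; continue with (1813/7475)
flip (1813/7475) -> (7475/1813): both odd, 1813 mod 4 = 1, 7475 mod 4 = 3, so the flip contributes +1; sign now -1
(7475/1813): 7475 mod 1813 = 223, so (7475/1813) = (223/1813)
flip (223/1813) -> (1813/223): both odd, 223 mod 4 = 3, 1813 mod 4 = 1, so the flip contributes +1; sign now -1
(1813/223): 1813 mod 223 = 29, so (1813/223) = (29/223)
flip (29/223) -> (223/29): both odd, 29 mod 4 = 1, 223 mod 4 = 3, so the flip contributes +1; sign now -1
(223/29): 223 mod 29 = 20, so (223/29) = (20/29)
factor out 2^2: 20 = 2^2·5; with 29 mod 8 = 5, (2/29) = -1; sign now -1; continue with (5/29)
flip (5/29) -> (29/5): both odd, 5 mod 4 = 1, 29 mod 4 = 1, so the flip contributes +1; sign now -1
(29/5): 29 mod 5 = 4, so (29/5) = (4/5)
factor out 2^2: 4 = 2^2·1; with 5 mod 8 = 5, (2/5) = -1; sign now -1; continue with (1/5)
reached (1/5) = 1, so the symbol is -1

-1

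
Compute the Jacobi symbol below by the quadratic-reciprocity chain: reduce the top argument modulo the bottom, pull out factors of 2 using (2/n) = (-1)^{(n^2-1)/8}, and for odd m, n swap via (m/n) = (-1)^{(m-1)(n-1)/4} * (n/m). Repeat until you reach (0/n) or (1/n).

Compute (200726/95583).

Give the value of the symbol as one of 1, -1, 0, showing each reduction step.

-1

(200726/95583): 200726 mod 95583 = 9560, so (200726/95583) = (9560/95583)
factor out 2^3: 9560 = 2^3·1195; with 95583 mod 8 = 7, (2/95583) = +1; sign now +1; continue with (1195/95583)
flip (1195/95583) -> (95583/1195): both odd, 1195 mod 4 = 3, 95583 mod 4 = 3, so the flip contributes -1; sign now -1
(95583/1195): 95583 mod 1195 = 1178, so (95583/1195) = (1178/1195)
factor out 2^1: 1178 = 2^1·589; with 1195 mod 8 = 3, (2/1195) = -1; sign now +1; continue with (589/1195)
flip (589/1195) -> (1195/589): both odd, 589 mod 4 = 1, 1195 mod 4 = 3, so the flip contributes +1; sign now +1
(1195/589): 1195 mod 589 = 17, so (1195/589) = (17/589)
flip (17/589) -> (589/17): both odd, 17 mod 4 = 1, 589 mod 4 = 1, so the flip contributes +1; sign now +1
(589/17): 589 mod 17 = 11, so (589/17) = (11/17)
flip (11/17) -> (17/11): both odd, 11 mod 4 = 3, 17 mod 4 = 1, so the flip contributes +1; sign now +1
(17/11): 17 mod 11 = 6, so (17/11) = (6/11)
factor out 2^1: 6 = 2^1·3; with 11 mod 8 = 3, (2/11) = -1; sign now -1; continue with (3/11)
flip (3/11) -> (11/3): both odd, 3 mod 4 = 3, 11 mod 4 = 3, so the flip contributes -1; sign now +1
(11/3): 11 mod 3 = 2, so (11/3) = (2/3)
factor out 2^1: 2 = 2^1·1; with 3 mod 8 = 3, (2/3) = -1; sign now -1; continue with (1/3)
reached (1/3) = 1, so the symbol is -1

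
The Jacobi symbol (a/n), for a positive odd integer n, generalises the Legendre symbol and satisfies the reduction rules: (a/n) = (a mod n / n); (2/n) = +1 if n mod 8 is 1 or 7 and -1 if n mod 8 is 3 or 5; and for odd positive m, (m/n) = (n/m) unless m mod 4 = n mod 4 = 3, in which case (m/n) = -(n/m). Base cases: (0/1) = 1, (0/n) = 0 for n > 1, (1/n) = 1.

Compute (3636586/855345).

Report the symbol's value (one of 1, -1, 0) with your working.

-1

(3636586/855345) = (215206/855345)   [reduce mod 855345]
215206 = 2^1·107603; (2/855345) = +1 since 855345 mod 8 = 1, so (215206/855345) = (+1)^1·(107603/855345); sign now +1
reciprocity: (107603/855345) = +1·(855345/107603) since 107603 mod 4 = 3, 855345 mod 4 = 1; sign now +1
(855345/107603) = (102124/107603)   [reduce mod 107603]
102124 = 2^2·25531; (2/107603) = -1 since 107603 mod 8 = 3, so (102124/107603) = (-1)^2·(25531/107603); sign now +1
reciprocity: (25531/107603) = -1·(107603/25531) since 25531 mod 4 = 3, 107603 mod 4 = 3; sign now -1
(107603/25531) = (5479/25531)   [reduce mod 25531]
reciprocity: (5479/25531) = -1·(25531/5479) since 5479 mod 4 = 3, 25531 mod 4 = 3; sign now +1
(25531/5479) = (3615/5479)   [reduce mod 5479]
reciprocity: (3615/5479) = -1·(5479/3615) since 3615 mod 4 = 3, 5479 mod 4 = 3; sign now -1
(5479/3615) = (1864/3615)   [reduce mod 3615]
1864 = 2^3·233; (2/3615) = +1 since 3615 mod 8 = 7, so (1864/3615) = (+1)^3·(233/3615); sign now -1
reciprocity: (233/3615) = +1·(3615/233) since 233 mod 4 = 1, 3615 mod 4 = 3; sign now -1
(3615/233) = (120/233)   [reduce mod 233]
120 = 2^3·15; (2/233) = +1 since 233 mod 8 = 1, so (120/233) = (+1)^3·(15/233); sign now -1
reciprocity: (15/233) = +1·(233/15) since 15 mod 4 = 3, 233 mod 4 = 1; sign now -1
(233/15) = (8/15)   [reduce mod 15]
8 = 2^3·1; (2/15) = +1 since 15 mod 8 = 7, so (8/15) = (+1)^3·(1/15); sign now -1
(1/15) = 1; final value = sign = -1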